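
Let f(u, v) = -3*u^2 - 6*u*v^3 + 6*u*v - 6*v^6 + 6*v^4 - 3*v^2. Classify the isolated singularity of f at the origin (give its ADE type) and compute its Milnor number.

Type A_5, Milnor number mu = 5.

The Hessian of f at 0 is [[-6, 6], [6, -6]] with rank 1, so corank 1. A Groebner basis of the Jacobian ideal J(f) in C{u,v} is {u*v^2 + u - v, u + v^3 - v, u^2 - 2*u*v + v^2}; counting standard monomials gives mu = 5. Corank 1: A-series; mu = 5 gives A_5.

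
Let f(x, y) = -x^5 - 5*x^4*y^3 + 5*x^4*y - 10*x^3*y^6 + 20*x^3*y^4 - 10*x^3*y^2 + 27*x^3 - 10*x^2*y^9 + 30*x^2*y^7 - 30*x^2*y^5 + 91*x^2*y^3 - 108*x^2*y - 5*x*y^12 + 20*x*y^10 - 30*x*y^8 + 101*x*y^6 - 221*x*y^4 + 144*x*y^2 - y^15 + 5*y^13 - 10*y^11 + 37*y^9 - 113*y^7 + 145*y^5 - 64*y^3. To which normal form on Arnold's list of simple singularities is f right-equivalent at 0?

E8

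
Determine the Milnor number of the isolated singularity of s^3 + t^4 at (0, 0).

The Hessian of f at 0 is [[0, 0], [0, 0]] with rank 0, so corank 2. A Groebner basis of the Jacobian ideal J(f) in C{s,t} is {t^3, s^2}; counting standard monomials gives mu = 6. Corank 2; j^3 = s^3 is a perfect cube, so E-series; the 4-jet and mu = 6 give E_6.

6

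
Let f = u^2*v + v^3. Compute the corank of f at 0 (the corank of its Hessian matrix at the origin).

The Hessian at 0 is [[0, 0], [0, 0]] of rank 0; hence corank 2.

2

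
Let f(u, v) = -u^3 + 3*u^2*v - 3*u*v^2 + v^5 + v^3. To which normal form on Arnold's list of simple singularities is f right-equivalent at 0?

E_{8}

The Hessian of f at 0 is [[0, 0], [0, 0]] with rank 0, so corank 2. A Groebner basis of the Jacobian ideal J(f) in C{u,v} is {v^4, u^2 - 2*u*v + v^2}; counting standard monomials gives mu = 8. Corank 2; j^3 = -(u - v)^3 is a perfect cube, so E-series; the 5-jet and mu = 8 give E_8.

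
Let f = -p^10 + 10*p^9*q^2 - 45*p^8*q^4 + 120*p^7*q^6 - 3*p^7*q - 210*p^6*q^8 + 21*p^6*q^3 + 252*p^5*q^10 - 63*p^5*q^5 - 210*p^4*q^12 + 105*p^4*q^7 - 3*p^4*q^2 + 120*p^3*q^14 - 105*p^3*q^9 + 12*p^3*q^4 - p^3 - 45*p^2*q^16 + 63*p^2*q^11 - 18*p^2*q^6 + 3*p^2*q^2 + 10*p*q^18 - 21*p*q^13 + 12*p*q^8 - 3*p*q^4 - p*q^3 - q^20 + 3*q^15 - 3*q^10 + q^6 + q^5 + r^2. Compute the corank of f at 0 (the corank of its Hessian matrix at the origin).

2

The Hessian at 0 is [[0, 0, 0], [0, 0, 0], [0, 0, 2]] of rank 1; hence corank 2.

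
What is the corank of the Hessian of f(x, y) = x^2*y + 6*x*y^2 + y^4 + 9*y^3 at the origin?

2

Hessian at 0 has rank 0.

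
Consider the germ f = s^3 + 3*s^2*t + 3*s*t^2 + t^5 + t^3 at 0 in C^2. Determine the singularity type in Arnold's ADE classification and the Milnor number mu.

Type E_8, Milnor number mu = 8.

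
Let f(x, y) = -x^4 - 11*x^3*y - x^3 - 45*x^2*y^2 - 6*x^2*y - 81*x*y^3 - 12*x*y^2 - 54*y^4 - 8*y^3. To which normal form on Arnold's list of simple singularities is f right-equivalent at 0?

E_{7}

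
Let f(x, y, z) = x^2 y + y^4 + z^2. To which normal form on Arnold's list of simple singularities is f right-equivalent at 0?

D5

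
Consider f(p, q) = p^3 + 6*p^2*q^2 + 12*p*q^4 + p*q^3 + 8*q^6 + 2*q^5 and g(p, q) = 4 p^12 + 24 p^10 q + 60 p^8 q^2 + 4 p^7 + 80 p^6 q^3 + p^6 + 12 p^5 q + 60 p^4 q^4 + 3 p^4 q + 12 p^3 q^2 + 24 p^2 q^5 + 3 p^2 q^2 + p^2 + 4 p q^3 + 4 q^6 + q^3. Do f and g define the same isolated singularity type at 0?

No.

The Hessian of f at 0 has rank 0. Corank 2; j^3 = p^3 is a perfect cube, so E-series; the 4-jet and mu = 7 give E_7. The Hessian of g at 0 has rank 1. Corank 1: A-series; mu = 2 gives A_2. f is E_7 but g is A_2, hence not right-equivalent.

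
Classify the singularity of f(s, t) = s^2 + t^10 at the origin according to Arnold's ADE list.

A_{9}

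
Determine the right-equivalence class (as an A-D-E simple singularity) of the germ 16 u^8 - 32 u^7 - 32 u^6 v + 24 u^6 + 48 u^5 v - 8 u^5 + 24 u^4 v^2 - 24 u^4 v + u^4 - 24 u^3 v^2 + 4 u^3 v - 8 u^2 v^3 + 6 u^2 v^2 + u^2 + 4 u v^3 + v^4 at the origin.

A_3

The Hessian of f at 0 has rank 1. Corank 1: A-series; mu = 3 gives A_3.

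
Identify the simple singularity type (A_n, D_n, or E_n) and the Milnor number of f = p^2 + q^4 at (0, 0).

Type A_{3}, Milnor number mu = 3.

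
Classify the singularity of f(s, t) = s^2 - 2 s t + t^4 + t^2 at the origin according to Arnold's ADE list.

A_{3}

The Hessian of f at 0 is [[2, -2], [-2, 2]] with rank 1, so corank 1. A Groebner basis of the Jacobian ideal J(f) in C{s,t} is {t^3, s - t}; counting standard monomials gives mu = 3. Corank 1: A-series; mu = 3 gives A_3.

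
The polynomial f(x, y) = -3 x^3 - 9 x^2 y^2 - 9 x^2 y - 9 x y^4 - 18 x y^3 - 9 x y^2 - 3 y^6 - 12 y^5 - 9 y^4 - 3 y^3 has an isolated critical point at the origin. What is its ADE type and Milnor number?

Type E_8, Milnor number mu = 8.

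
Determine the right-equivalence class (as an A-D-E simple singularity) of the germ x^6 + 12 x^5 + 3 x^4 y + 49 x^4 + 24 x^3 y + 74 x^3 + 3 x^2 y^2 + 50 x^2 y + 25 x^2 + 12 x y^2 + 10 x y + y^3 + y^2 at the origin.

A_2

The Hessian of f at 0 has rank 1. Corank 1: A-series; mu = 2 gives A_2.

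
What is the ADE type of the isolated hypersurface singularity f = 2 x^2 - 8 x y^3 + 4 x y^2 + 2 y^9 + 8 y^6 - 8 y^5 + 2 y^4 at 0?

A_8

The Hessian of f at 0 has rank 1. Corank 1: A-series; mu = 8 gives A_8.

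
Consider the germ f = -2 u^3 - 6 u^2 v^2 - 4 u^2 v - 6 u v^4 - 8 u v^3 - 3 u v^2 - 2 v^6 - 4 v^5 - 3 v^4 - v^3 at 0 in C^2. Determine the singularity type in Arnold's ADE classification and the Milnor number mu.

Type D_{4}, Milnor number mu = 4.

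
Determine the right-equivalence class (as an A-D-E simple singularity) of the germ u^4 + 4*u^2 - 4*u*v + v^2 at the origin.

The Hessian of f at 0 is [[8, -4], [-4, 2]] with rank 1, so corank 1. A Groebner basis of the Jacobian ideal J(f) in C{u,v} is {v^3, u - v/2}; counting standard monomials gives mu = 3. Corank 1: A-series; mu = 3 gives A_3.

A_{3}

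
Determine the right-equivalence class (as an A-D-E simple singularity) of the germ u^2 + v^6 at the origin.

The Hessian of f at 0 has rank 1. Corank 1: A-series; mu = 5 gives A_5.

A_5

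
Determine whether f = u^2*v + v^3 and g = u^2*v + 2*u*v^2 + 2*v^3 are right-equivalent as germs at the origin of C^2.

The Hessian of f at 0 has rank 0. Corank 2; j^3 = v*(u^2 + v^2) splits into three distinct lines over C (the quadratic factor has nonzero discriminant), so D_4. The Hessian of g at 0 has rank 0. Corank 2; j^3 = v*(u^2 + 2*u*v + 2*v^2) splits into three distinct lines over C (the quadratic factor has nonzero discriminant), so D_4. Both have type D_4, hence right-equivalent.

Yes.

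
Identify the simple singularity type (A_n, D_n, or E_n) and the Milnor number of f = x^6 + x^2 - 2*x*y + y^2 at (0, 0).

Type A_5, Milnor number mu = 5.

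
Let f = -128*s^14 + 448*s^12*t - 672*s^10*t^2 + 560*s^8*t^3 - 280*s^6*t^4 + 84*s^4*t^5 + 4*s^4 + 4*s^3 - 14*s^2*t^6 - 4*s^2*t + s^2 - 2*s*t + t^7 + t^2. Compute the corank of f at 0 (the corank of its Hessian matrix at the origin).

1

Hessian at 0 has rank 1.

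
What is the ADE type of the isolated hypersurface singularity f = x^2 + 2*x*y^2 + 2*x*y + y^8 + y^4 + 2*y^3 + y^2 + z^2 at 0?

The Hessian of f at 0 has rank 2. Corank 1: A-series; mu = 7 gives A_7.

A7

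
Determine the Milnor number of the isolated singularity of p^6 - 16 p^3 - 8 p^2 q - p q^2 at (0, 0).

7

The Hessian of f at 0 has rank 0. Corank 2; j^3 = -p*(4*p + q)^2 has shape L^2 M (L != M), so D-series; mu = 7 gives D_7.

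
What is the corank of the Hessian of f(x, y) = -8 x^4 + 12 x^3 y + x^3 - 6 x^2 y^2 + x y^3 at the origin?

2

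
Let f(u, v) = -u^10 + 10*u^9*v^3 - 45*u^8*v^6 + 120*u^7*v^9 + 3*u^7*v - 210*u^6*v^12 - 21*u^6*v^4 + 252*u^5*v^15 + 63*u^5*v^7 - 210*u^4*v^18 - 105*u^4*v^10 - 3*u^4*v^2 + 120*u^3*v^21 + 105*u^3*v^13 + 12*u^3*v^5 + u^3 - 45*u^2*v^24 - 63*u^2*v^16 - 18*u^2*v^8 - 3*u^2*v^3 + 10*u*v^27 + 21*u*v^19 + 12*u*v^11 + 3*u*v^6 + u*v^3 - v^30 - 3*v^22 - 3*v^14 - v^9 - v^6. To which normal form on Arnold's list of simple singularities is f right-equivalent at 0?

The Hessian of f at 0 has rank 0. Corank 2; j^3 = u^3 is a perfect cube, so E-series; the 4-jet and mu = 7 give E_7.

E_7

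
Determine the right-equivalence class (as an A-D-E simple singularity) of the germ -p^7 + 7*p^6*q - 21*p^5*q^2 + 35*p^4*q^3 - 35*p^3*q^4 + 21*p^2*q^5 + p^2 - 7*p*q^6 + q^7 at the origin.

A_{6}

The Hessian of f at 0 has rank 1. Corank 1: A-series; mu = 6 gives A_6.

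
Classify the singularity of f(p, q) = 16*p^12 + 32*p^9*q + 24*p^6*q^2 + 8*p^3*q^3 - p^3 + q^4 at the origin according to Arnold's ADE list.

E_{6}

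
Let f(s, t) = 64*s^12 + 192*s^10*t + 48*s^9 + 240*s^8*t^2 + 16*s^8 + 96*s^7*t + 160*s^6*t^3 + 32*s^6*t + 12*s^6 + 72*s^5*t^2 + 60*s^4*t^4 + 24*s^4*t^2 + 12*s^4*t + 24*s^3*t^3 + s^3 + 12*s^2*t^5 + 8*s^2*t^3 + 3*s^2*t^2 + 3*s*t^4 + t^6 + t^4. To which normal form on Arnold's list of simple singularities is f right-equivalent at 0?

E6

The Hessian of f at 0 is [[0, 0], [0, 0]] with rank 0, so corank 2. A Groebner basis of the Jacobian ideal J(f) in C{s,t} is {s^3, s^2*t, s^2/2 + s*t^2, t^3}; counting standard monomials gives mu = 6. Corank 2; j^3 = s^3 is a perfect cube, so E-series; the 4-jet and mu = 6 give E_6.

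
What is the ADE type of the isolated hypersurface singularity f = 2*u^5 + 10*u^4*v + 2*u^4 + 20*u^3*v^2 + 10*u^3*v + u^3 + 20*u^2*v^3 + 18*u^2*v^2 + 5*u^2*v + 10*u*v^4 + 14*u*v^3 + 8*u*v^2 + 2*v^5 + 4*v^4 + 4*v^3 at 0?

The Hessian of f at 0 has rank 0. Corank 2; j^3 = (u + v)*(u + 2*v)^2 has shape L^2 M (L != M), so D-series; mu = 6 gives D_6.

D6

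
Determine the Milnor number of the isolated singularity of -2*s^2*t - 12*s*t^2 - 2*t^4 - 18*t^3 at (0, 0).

5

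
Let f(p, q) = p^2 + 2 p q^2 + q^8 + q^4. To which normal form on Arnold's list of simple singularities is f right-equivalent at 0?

The Hessian of f at 0 has rank 1. Corank 1: A-series; mu = 7 gives A_7.

A_{7}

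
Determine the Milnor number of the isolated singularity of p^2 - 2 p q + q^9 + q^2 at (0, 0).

The Hessian of f at 0 has rank 1. Corank 1: A-series; mu = 8 gives A_8.

8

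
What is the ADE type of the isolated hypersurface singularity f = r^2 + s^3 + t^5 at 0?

The Hessian of f at 0 is [[0, 0, 0], [0, 0, 0], [0, 0, 2]] with rank 1, so corank 2. A Groebner basis of the Jacobian ideal J(f) in C{s,t,r} is {t^4, s^2, r}; counting standard monomials gives mu = 8. Corank 2; j^3 = s^3 is a perfect cube, so E-series; the 5-jet and mu = 8 give E_8.

E8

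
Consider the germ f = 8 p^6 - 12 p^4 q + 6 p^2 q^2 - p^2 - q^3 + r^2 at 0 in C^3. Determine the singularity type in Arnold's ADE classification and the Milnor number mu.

The Hessian of f at 0 has rank 2. Corank 1: A-series; mu = 2 gives A_2.

Type A2, Milnor number mu = 2.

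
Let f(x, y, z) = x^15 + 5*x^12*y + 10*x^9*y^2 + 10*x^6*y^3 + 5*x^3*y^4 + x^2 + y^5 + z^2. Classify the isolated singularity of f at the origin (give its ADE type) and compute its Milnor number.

Type A4, Milnor number mu = 4.

The Hessian of f at 0 is [[2, 0, 0], [0, 0, 0], [0, 0, 2]] with rank 2, so corank 1. A Groebner basis of the Jacobian ideal J(f) in C{x,y,z} is {y^4, x, z}; counting standard monomials gives mu = 4. Corank 1: A-series; mu = 4 gives A_4.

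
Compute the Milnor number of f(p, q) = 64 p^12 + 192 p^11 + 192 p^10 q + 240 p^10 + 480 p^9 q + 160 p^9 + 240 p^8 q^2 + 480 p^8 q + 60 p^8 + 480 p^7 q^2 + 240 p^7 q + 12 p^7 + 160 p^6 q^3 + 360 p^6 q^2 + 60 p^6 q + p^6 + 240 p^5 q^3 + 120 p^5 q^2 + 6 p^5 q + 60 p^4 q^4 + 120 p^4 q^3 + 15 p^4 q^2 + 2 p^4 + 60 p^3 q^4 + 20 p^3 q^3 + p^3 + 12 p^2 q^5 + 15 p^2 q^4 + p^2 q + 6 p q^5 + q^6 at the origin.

7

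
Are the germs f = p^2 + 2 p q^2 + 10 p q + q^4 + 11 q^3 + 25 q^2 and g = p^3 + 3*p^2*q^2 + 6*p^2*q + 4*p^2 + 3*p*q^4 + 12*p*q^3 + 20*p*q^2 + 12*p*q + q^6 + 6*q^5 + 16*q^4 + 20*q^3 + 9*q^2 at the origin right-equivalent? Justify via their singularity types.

Yes.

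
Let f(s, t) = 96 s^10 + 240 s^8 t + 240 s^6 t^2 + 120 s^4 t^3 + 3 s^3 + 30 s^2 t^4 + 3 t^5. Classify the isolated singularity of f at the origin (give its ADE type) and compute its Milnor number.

Type E_{8}, Milnor number mu = 8.

The Hessian of f at 0 has rank 0. Corank 2; j^3 = 3*s^3 is a perfect cube, so E-series; the 5-jet and mu = 8 give E_8.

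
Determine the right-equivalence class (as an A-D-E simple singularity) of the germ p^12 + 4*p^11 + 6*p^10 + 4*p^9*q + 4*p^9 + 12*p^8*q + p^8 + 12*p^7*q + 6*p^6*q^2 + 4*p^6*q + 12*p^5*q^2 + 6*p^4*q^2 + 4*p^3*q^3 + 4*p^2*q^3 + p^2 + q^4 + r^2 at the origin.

A_{3}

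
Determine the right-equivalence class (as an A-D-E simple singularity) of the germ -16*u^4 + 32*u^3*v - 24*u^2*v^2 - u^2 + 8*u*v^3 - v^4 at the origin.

A3

The Hessian of f at 0 has rank 1. Corank 1: A-series; mu = 3 gives A_3.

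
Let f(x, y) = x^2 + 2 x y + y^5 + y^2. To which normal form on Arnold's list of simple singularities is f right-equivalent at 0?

The Hessian of f at 0 is [[2, 2], [2, 2]] with rank 1, so corank 1. A Groebner basis of the Jacobian ideal J(f) in C{x,y} is {y^4, x + y}; counting standard monomials gives mu = 4. Corank 1: A-series; mu = 4 gives A_4.

A_4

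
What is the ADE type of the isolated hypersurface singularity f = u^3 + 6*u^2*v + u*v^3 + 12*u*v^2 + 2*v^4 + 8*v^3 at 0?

E7

The Hessian of f at 0 is [[0, 0], [0, 0]] with rank 0, so corank 2. A Groebner basis of the Jacobian ideal J(f) in C{u,v} is {u^3 + 6*u^2*v + 48*u^2 + 192*u*v + 192*v^2, -6*u^2 + u*v^2 - 24*u*v - 24*v^2, 3*u^2 + 12*u*v + v^3 + 12*v^2}; counting standard monomials gives mu = 7. Corank 2; j^3 = (u + 2*v)^3 is a perfect cube, so E-series; the 4-jet and mu = 7 give E_7.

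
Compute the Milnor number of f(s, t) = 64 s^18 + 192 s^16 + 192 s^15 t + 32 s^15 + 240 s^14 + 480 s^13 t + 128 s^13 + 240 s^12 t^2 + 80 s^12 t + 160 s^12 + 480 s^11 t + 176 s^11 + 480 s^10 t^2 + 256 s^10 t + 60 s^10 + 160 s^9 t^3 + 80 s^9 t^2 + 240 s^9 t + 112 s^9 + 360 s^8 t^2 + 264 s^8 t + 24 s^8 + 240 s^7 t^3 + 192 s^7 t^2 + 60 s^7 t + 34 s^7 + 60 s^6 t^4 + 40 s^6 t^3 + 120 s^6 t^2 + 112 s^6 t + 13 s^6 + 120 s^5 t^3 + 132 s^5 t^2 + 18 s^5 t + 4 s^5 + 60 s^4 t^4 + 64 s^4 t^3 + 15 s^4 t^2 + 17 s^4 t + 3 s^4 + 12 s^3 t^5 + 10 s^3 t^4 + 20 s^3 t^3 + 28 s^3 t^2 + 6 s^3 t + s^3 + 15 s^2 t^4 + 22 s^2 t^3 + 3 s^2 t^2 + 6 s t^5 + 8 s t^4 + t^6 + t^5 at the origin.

The Hessian of f at 0 is [[0, 0], [0, 0]] with rank 0, so corank 2. A Groebner basis of the Jacobian ideal J(f) in C{s,t} is {-s^2/8 + s*t^3 - s*t^2/4, s^2/2 + s*t^2 + t^4, s^3, s^2*t + s^2/4 + s*t^2/2}; counting standard monomials gives mu = 8. Corank 2; j^3 = s^3 is a perfect cube, so E-series; the 5-jet and mu = 8 give E_8.

8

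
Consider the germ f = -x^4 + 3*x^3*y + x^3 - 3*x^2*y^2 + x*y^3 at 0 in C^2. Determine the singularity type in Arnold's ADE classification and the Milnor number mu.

Type E_7, Milnor number mu = 7.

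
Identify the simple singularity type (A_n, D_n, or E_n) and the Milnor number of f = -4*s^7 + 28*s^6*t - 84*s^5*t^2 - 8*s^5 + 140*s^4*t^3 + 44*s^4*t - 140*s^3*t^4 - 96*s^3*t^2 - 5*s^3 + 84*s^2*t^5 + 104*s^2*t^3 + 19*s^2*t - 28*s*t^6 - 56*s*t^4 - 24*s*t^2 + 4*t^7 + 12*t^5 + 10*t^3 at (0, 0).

Type D4, Milnor number mu = 4.

The Hessian of f at 0 has rank 0. Corank 2; j^3 = -(s - t)*(5*s^2 - 14*s*t + 10*t^2) splits into three distinct lines over C (the quadratic factor has nonzero discriminant), so D_4.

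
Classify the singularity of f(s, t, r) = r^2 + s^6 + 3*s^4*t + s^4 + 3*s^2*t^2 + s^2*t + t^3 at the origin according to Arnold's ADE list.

The Hessian of f at 0 is [[0, 0, 0], [0, 0, 0], [0, 0, 2]] with rank 1, so corank 2. A Groebner basis of the Jacobian ideal J(f) in C{s,t,r} is {t^3, s^2 + 3*t^2, s*t, r}; counting standard monomials gives mu = 4. Corank 2; j^3 = t*(s^2 + t^2) splits into three distinct lines over C (the quadratic factor has nonzero discriminant), so D_4.

D4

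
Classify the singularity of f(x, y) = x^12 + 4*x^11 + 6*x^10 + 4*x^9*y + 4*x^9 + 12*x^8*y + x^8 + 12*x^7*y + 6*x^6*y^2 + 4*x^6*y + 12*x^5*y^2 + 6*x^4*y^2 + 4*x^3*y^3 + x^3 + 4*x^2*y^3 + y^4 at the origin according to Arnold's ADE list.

E_{6}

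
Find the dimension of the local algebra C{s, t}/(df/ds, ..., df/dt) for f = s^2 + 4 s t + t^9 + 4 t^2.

The Hessian of f at 0 has rank 1. Corank 1: A-series; mu = 8 gives A_8.

8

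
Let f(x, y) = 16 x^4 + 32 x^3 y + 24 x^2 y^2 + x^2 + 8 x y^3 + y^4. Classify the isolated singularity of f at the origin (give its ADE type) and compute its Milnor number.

Type A_3, Milnor number mu = 3.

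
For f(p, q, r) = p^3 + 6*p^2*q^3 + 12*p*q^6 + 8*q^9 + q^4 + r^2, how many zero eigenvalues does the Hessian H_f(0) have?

2

Hessian at 0 has rank 1.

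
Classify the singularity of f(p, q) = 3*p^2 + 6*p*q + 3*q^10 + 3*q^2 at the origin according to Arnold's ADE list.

A_9

The Hessian of f at 0 has rank 1. Corank 1: A-series; mu = 9 gives A_9.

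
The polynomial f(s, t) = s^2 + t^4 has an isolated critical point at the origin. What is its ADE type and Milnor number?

Type A_3, Milnor number mu = 3.

The Hessian of f at 0 is [[2, 0], [0, 0]] with rank 1, so corank 1. A Groebner basis of the Jacobian ideal J(f) in C{s,t} is {t^3, s}; counting standard monomials gives mu = 3. Corank 1: A-series; mu = 3 gives A_3.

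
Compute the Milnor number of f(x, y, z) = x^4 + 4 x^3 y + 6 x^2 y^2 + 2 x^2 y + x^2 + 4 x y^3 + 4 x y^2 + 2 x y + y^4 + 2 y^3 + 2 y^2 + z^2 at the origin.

The Hessian of f at 0 has rank 3. Corank 0: nondegenerate Morse point, so A_1.

1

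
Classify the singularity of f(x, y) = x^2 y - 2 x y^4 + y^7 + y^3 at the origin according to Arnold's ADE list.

D4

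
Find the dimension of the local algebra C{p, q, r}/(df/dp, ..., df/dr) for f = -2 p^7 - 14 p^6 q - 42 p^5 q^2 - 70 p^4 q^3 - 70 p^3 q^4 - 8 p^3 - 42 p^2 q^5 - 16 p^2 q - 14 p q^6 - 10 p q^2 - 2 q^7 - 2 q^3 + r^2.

8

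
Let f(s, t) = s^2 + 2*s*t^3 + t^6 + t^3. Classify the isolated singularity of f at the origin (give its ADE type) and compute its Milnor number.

The Hessian of f at 0 is [[2, 0], [0, 0]] with rank 1, so corank 1. A Groebner basis of the Jacobian ideal J(f) in C{s,t} is {t^2, s}; counting standard monomials gives mu = 2. Corank 1: A-series; mu = 2 gives A_2.

Type A_{2}, Milnor number mu = 2.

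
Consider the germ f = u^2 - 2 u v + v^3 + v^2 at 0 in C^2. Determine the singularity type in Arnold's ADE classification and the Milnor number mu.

Type A2, Milnor number mu = 2.

The Hessian of f at 0 has rank 1. Corank 1: A-series; mu = 2 gives A_2.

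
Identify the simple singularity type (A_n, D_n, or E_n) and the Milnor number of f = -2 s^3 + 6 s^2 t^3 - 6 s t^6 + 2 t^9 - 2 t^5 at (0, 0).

The Hessian of f at 0 is [[0, 0], [0, 0]] with rank 0, so corank 2. A Groebner basis of the Jacobian ideal J(f) in C{s,t} is {-s^2/2 + s*t^3, t^4, s^3, s^2*t}; counting standard monomials gives mu = 8. Corank 2; j^3 = -2*s^3 is a perfect cube, so E-series; the 5-jet and mu = 8 give E_8.

Type E_8, Milnor number mu = 8.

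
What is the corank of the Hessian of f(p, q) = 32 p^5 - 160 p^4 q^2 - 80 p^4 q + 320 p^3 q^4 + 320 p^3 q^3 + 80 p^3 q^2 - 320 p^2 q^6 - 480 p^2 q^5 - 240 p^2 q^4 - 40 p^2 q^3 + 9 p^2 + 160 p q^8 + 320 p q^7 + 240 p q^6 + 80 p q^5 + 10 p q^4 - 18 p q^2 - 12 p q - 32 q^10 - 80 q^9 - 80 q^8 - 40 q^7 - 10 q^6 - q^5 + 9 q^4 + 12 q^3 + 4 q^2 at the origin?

Hessian at 0 has rank 1.

1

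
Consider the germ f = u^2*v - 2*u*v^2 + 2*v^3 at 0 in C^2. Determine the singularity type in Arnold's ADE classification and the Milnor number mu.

Type D_4, Milnor number mu = 4.

The Hessian of f at 0 has rank 0. Corank 2; j^3 = v*(u^2 - 2*u*v + 2*v^2) splits into three distinct lines over C (the quadratic factor has nonzero discriminant), so D_4.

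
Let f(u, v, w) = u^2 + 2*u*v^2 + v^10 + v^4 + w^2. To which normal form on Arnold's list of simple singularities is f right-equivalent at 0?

A9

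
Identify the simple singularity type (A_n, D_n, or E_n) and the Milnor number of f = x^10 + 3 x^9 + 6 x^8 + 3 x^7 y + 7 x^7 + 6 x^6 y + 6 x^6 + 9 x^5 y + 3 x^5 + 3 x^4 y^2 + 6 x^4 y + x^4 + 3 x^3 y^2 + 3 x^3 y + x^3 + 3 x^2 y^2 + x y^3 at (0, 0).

Type E_{7}, Milnor number mu = 7.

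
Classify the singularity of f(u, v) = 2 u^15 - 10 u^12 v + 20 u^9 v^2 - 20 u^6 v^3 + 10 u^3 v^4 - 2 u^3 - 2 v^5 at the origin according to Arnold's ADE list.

E_{8}

The Hessian of f at 0 has rank 0. Corank 2; j^3 = -2*u^3 is a perfect cube, so E-series; the 5-jet and mu = 8 give E_8.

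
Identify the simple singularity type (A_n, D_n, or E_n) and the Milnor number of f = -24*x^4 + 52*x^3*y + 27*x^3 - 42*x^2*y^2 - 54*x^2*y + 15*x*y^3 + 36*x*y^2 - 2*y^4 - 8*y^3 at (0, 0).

Type E7, Milnor number mu = 7.

The Hessian of f at 0 is [[0, 0], [0, 0]] with rank 0, so corank 2. A Groebner basis of the Jacobian ideal J(f) in C{x,y} is {19683*x^2/4 - 6561*x*y + y^4 - 27*y^3/4 + 2187*y^2, x^3 - 189*x^2/2 + 126*x*y - y^3/6 - 42*y^2, x^2*y - 405*x^2/4 + 135*x*y - 11*y^3/36 - 45*y^2, -81*x^2 + x*y^2 + 108*x*y - 5*y^3/9 - 36*y^2}; counting standard monomials gives mu = 7. Corank 2; j^3 = (3*x - 2*y)^3 is a perfect cube, so E-series; the 4-jet and mu = 7 give E_7.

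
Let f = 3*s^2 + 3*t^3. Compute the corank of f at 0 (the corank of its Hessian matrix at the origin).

1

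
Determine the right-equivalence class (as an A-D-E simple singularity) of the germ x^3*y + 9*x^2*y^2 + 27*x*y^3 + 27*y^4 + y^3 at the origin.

E_{7}

The Hessian of f at 0 is [[0, 0], [0, 0]] with rank 0, so corank 2. A Groebner basis of the Jacobian ideal J(f) in C{x,y} is {x^3 - 27*x*y^2 + 3*y^2, x^2*y + 6*x*y^2, y^3}; counting standard monomials gives mu = 7. Corank 2; j^3 = y^3 is a perfect cube, so E-series; the 4-jet and mu = 7 give E_7.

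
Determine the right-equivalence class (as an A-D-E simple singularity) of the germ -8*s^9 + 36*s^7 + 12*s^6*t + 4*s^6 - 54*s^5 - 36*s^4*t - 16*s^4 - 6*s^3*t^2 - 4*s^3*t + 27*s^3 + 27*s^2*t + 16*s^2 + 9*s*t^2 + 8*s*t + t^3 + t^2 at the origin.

A_{2}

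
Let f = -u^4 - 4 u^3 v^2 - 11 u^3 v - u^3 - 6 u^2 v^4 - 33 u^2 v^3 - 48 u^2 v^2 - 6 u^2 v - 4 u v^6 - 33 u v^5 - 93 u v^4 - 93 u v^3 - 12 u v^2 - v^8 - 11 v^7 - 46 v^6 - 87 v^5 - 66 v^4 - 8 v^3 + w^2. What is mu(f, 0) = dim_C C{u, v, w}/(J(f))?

7

The Hessian of f at 0 has rank 1. Corank 2; j^3 = -(u + 2*v)^3 is a perfect cube, so E-series; the 4-jet and mu = 7 give E_7.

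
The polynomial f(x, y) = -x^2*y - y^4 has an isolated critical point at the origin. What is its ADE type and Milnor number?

Type D_5, Milnor number mu = 5.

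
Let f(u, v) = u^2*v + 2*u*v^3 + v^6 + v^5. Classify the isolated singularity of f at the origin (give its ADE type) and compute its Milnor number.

The Hessian of f at 0 has rank 0. Corank 2; j^3 = u^2*v has shape L^2 M (L != M), so D-series; mu = 7 gives D_7.

Type D7, Milnor number mu = 7.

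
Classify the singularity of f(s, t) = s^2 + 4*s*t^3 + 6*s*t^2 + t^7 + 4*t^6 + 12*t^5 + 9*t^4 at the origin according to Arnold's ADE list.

The Hessian of f at 0 has rank 1. Corank 1: A-series; mu = 6 gives A_6.

A6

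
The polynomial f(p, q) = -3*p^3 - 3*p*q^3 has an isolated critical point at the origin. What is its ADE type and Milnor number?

The Hessian of f at 0 has rank 0. Corank 2; j^3 = -3*p^3 is a perfect cube, so E-series; the 4-jet and mu = 7 give E_7.

Type E7, Milnor number mu = 7.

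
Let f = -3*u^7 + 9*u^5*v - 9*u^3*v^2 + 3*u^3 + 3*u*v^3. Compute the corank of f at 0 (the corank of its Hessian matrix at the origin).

2

The Hessian at 0 is [[0, 0], [0, 0]] of rank 0; hence corank 2.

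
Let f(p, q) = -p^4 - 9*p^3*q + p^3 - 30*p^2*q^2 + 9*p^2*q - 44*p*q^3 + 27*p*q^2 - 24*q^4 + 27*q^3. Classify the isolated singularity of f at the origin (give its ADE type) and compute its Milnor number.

Type E7, Milnor number mu = 7.

The Hessian of f at 0 has rank 0. Corank 2; j^3 = (p + 3*q)^3 is a perfect cube, so E-series; the 4-jet and mu = 7 give E_7.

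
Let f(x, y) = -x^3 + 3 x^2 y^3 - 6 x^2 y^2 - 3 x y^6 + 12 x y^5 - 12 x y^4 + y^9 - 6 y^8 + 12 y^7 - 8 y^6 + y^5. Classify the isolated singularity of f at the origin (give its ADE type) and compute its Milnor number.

Type E_{8}, Milnor number mu = 8.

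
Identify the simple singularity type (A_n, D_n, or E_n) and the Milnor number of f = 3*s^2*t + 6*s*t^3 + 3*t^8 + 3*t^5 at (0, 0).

Type D9, Milnor number mu = 9.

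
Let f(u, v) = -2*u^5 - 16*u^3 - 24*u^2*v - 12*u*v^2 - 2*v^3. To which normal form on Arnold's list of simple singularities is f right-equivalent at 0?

E_8

The Hessian of f at 0 has rank 0. Corank 2; j^3 = -2*(2*u + v)^3 is a perfect cube, so E-series; the 5-jet and mu = 8 give E_8.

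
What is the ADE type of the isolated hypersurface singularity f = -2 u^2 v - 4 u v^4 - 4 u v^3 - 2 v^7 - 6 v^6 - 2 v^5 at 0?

D7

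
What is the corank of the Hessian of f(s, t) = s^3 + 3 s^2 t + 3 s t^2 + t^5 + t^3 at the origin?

The Hessian at 0 is [[0, 0], [0, 0]] of rank 0; hence corank 2.

2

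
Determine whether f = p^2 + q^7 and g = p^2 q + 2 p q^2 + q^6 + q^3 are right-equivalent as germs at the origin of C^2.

The Hessian of f at 0 has rank 1. Corank 1: A-series; mu = 6 gives A_6. The Hessian of g at 0 has rank 0. Corank 2; j^3 = q*(p + q)^2 has shape L^2 M (L != M), so D-series; mu = 7 gives D_7. f is A_6 but g is D_7, hence not right-equivalent.

No.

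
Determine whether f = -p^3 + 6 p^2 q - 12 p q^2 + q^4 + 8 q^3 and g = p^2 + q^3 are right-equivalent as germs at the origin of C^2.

The Hessian of f at 0 is [[0, 0], [0, 0]] with rank 0, so corank 2. A Groebner basis of the Jacobian ideal J(f) in C{p,q} is {q^3, p^2 - 4*p*q + 4*q^2}; counting standard monomials gives mu = 6. Corank 2; j^3 = -(p - 2*q)^3 is a perfect cube, so E-series; the 4-jet and mu = 6 give E_6. The Hessian of g at 0 is [[2, 0], [0, 0]] with rank 1, so corank 1. A Groebner basis of the Jacobian ideal J(g) in C{p,q} is {q^2, p}; counting standard monomials gives mu = 2. Corank 1: A-series; mu = 2 gives A_2. f is E_6 but g is A_2, hence not right-equivalent.

No.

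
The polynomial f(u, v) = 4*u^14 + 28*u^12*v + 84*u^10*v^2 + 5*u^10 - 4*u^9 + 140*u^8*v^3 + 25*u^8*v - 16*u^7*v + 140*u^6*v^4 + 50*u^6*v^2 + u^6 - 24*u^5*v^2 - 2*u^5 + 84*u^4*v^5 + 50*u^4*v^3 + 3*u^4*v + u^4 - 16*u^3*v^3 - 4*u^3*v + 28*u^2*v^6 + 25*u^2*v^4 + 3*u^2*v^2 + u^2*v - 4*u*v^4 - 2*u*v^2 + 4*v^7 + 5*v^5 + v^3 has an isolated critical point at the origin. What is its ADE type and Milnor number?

Type D_{6}, Milnor number mu = 6.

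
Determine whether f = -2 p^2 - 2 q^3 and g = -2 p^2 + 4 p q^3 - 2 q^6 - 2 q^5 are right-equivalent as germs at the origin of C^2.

The Hessian of f at 0 is [[-4, 0], [0, 0]] with rank 1, so corank 1. A Groebner basis of the Jacobian ideal J(f) in C{p,q} is {q^2, p}; counting standard monomials gives mu = 2. Corank 1: A-series; mu = 2 gives A_2. The Hessian of g at 0 is [[-4, 0], [0, 0]] with rank 1, so corank 1. A Groebner basis of the Jacobian ideal J(g) in C{p,q} is {-p + q^3, p^2, p*q}; counting standard monomials gives mu = 4. Corank 1: A-series; mu = 4 gives A_4. f is A_2 but g is A_4, hence not right-equivalent.

No.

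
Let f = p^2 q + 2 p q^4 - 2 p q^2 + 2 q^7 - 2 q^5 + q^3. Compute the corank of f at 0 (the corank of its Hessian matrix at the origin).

The Hessian at 0 is [[0, 0], [0, 0]] of rank 0; hence corank 2.

2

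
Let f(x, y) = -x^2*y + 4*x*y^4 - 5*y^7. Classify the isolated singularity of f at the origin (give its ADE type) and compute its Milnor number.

The Hessian of f at 0 has rank 0. Corank 2; j^3 = -x^2*y has shape L^2 M (L != M), so D-series; mu = 8 gives D_8.

Type D8, Milnor number mu = 8.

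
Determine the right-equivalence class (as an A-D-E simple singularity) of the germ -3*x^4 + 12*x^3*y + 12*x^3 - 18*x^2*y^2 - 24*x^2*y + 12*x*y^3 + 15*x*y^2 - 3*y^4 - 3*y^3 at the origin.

D5

The Hessian of f at 0 has rank 0. Corank 2; j^3 = 3*(x - y)*(2*x - y)^2 has shape L^2 M (L != M), so D-series; mu = 5 gives D_5.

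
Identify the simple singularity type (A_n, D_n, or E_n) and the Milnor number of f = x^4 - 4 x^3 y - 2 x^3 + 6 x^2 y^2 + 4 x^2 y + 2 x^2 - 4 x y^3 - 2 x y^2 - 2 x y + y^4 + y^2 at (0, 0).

Type A_{1}, Milnor number mu = 1.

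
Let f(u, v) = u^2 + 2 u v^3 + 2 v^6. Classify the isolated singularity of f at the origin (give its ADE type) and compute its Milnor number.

The Hessian of f at 0 has rank 1. Corank 1: A-series; mu = 5 gives A_5.

Type A5, Milnor number mu = 5.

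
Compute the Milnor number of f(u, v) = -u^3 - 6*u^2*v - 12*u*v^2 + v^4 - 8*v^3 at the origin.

6

The Hessian of f at 0 is [[0, 0], [0, 0]] with rank 0, so corank 2. A Groebner basis of the Jacobian ideal J(f) in C{u,v} is {v^3, u^2 + 4*u*v + 4*v^2}; counting standard monomials gives mu = 6. Corank 2; j^3 = -(u + 2*v)^3 is a perfect cube, so E-series; the 4-jet and mu = 6 give E_6.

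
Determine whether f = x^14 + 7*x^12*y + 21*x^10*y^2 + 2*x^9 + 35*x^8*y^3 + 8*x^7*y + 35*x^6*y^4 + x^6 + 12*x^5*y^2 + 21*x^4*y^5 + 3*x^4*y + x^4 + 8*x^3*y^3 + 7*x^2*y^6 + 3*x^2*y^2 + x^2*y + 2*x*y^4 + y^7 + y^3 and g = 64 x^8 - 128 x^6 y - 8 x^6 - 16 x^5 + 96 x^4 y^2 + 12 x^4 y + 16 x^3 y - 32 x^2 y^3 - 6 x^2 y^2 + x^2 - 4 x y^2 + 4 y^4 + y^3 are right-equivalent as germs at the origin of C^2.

No.

The Hessian of f at 0 has rank 0. Corank 2; j^3 = y*(x^2 + y^2) splits into three distinct lines over C (the quadratic factor has nonzero discriminant), so D_4. The Hessian of g at 0 has rank 1. Corank 1: A-series; mu = 2 gives A_2. f is D_4 but g is A_2, hence not right-equivalent.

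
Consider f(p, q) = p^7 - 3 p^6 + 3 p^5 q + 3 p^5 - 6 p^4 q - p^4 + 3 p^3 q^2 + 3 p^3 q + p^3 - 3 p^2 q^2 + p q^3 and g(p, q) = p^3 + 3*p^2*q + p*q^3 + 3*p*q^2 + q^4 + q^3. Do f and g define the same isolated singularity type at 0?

Yes.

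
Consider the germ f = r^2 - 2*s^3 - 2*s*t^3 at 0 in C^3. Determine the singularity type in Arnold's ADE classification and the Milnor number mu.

Type E_{7}, Milnor number mu = 7.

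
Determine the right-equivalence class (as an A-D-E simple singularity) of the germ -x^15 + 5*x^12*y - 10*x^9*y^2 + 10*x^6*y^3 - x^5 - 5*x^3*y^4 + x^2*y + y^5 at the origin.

The Hessian of f at 0 has rank 0. Corank 2; j^3 = x^2*y has shape L^2 M (L != M), so D-series; mu = 6 gives D_6.

D_6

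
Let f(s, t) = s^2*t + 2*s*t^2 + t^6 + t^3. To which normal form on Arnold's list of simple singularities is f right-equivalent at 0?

D_{7}

The Hessian of f at 0 has rank 0. Corank 2; j^3 = t*(s + t)^2 has shape L^2 M (L != M), so D-series; mu = 7 gives D_7.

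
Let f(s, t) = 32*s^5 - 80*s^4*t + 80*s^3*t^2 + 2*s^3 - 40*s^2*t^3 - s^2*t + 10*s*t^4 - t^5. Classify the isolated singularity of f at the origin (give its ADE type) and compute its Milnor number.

Type D_6, Milnor number mu = 6.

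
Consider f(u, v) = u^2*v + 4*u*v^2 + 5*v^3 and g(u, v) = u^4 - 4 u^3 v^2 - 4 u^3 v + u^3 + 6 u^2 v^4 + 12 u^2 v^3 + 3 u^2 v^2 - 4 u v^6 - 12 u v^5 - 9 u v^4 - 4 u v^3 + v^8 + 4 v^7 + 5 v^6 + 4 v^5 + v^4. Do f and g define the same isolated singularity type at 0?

The Hessian of f at 0 has rank 0. Corank 2; j^3 = v*(u^2 + 4*u*v + 5*v^2) splits into three distinct lines over C (the quadratic factor has nonzero discriminant), so D_4. The Hessian of g at 0 has rank 0. Corank 2; j^3 = u^3 is a perfect cube, so E-series; the 4-jet and mu = 6 give E_6. f is D_4 but g is E_6, hence not right-equivalent.

No.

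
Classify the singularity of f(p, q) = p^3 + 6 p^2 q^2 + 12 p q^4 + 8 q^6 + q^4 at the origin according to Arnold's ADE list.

E6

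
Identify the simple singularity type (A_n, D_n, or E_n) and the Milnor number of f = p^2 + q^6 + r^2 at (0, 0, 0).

Type A_5, Milnor number mu = 5.

The Hessian of f at 0 has rank 2. Corank 1: A-series; mu = 5 gives A_5.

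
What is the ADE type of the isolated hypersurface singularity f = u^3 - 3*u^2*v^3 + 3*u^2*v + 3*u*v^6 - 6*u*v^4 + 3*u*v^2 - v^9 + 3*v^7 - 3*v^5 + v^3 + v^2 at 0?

A_{2}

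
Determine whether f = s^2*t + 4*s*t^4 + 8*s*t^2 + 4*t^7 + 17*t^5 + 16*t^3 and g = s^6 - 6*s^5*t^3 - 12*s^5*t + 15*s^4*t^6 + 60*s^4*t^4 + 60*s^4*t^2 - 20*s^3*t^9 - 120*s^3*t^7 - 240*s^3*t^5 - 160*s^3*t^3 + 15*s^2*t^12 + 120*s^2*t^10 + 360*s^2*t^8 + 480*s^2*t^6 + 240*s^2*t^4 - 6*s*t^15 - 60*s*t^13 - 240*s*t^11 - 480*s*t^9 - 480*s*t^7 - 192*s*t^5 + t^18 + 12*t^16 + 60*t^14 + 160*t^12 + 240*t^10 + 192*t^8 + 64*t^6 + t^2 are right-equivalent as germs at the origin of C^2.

No.

The Hessian of f at 0 has rank 0. Corank 2; j^3 = t*(s + 4*t)^2 has shape L^2 M (L != M), so D-series; mu = 6 gives D_6. The Hessian of g at 0 has rank 1. Corank 1: A-series; mu = 5 gives A_5. f is D_6 but g is A_5, hence not right-equivalent.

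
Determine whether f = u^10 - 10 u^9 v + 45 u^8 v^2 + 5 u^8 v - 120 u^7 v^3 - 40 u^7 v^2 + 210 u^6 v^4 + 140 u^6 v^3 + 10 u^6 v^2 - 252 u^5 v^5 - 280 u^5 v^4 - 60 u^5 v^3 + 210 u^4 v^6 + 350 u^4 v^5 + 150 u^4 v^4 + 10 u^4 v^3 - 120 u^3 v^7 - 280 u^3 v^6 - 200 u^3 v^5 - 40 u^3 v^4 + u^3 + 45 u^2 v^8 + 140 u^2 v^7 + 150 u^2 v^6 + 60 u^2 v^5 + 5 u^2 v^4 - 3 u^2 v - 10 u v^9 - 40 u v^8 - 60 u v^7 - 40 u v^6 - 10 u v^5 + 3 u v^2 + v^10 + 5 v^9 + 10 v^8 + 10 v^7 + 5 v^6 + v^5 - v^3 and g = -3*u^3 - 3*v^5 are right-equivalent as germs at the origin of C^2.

Yes.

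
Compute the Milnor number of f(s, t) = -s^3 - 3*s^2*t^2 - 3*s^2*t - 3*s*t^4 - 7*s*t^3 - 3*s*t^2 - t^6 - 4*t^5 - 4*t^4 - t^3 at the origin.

7

The Hessian of f at 0 has rank 0. Corank 2; j^3 = -(s + t)^3 is a perfect cube, so E-series; the 4-jet and mu = 7 give E_7.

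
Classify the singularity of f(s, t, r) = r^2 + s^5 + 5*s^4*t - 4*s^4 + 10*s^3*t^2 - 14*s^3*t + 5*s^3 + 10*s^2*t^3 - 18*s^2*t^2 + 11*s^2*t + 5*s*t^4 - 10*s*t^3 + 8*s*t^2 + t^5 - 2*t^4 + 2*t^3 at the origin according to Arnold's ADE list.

D4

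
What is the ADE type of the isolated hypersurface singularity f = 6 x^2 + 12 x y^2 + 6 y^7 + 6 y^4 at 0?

The Hessian of f at 0 has rank 1. Corank 1: A-series; mu = 6 gives A_6.

A_6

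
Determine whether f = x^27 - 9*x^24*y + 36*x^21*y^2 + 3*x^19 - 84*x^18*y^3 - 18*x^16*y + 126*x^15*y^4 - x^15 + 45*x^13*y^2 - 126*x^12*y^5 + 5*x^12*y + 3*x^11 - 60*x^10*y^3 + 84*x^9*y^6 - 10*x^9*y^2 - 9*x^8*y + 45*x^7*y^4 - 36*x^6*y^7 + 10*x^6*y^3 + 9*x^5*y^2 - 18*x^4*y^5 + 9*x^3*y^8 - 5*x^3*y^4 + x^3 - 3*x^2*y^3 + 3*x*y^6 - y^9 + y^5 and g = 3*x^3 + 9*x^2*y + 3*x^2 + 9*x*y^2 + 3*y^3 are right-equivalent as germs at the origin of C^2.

The Hessian of f at 0 is [[0, 0], [0, 0]] with rank 0, so corank 2. A Groebner basis of the Jacobian ideal J(f) in C{x,y} is {-x^2/2 + x*y^3, y^4, x^3, x^2*y}; counting standard monomials gives mu = 8. Corank 2; j^3 = x^3 is a perfect cube, so E-series; the 5-jet and mu = 8 give E_8. The Hessian of g at 0 is [[6, 0], [0, 0]] with rank 1, so corank 1. A Groebner basis of the Jacobian ideal J(g) in C{x,y} is {y^2, x}; counting standard monomials gives mu = 2. Corank 1: A-series; mu = 2 gives A_2. f is E_8 but g is A_2, hence not right-equivalent.

No.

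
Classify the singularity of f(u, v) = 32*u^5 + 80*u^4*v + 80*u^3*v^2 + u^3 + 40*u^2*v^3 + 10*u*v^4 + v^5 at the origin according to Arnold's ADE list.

E_{8}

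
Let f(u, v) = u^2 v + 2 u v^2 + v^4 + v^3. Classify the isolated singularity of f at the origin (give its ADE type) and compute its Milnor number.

Type D_5, Milnor number mu = 5.

The Hessian of f at 0 is [[0, 0], [0, 0]] with rank 0, so corank 2. A Groebner basis of the Jacobian ideal J(f) in C{u,v} is {u^3 - u^2/4 + v^2/4, u^2/4 + v^3 - v^2/4, u*v + v^2}; counting standard monomials gives mu = 5. Corank 2; j^3 = v*(u + v)^2 has shape L^2 M (L != M), so D-series; mu = 5 gives D_5.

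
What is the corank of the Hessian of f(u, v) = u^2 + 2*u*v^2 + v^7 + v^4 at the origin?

1

Hessian at 0 has rank 1.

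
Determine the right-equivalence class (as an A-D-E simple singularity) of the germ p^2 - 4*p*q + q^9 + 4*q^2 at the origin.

A_8

The Hessian of f at 0 has rank 1. Corank 1: A-series; mu = 8 gives A_8.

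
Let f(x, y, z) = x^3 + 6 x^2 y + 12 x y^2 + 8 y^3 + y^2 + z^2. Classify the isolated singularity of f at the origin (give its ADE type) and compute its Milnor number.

Type A_{2}, Milnor number mu = 2.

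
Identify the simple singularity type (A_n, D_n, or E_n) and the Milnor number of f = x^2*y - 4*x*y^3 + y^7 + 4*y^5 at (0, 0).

Type D_8, Milnor number mu = 8.

The Hessian of f at 0 is [[0, 0], [0, 0]] with rank 0, so corank 2. A Groebner basis of the Jacobian ideal J(f) in C{x,y} is {x^2*y^2 + 4*x^2/7 - 8*x*y^2/7, x^3 + 8*x^2/7 - 16*x*y^2/7, -x*y/2 + y^3}; counting standard monomials gives mu = 8. Corank 2; j^3 = x^2*y has shape L^2 M (L != M), so D-series; mu = 8 gives D_8.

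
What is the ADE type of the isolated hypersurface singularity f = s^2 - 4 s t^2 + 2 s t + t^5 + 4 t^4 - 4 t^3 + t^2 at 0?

The Hessian of f at 0 has rank 1. Corank 1: A-series; mu = 4 gives A_4.

A4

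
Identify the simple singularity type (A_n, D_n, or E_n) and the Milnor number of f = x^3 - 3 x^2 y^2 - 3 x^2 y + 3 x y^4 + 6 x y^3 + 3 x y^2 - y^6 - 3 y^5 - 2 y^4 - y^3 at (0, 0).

Type E_{6}, Milnor number mu = 6.

The Hessian of f at 0 has rank 0. Corank 2; j^3 = (x - y)^3 is a perfect cube, so E-series; the 4-jet and mu = 6 give E_6.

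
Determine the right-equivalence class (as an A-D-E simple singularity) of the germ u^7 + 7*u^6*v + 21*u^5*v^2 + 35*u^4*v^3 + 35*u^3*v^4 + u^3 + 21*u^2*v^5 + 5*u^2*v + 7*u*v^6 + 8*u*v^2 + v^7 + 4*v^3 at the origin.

D_{8}

The Hessian of f at 0 is [[0, 0], [0, 0]] with rank 0, so corank 2. A Groebner basis of the Jacobian ideal J(f) in C{u,v} is {u*v/7 + v^6 + 2*v^2/7, u*v^2 + 2*v^3, u^2 + 3*u*v + 2*v^2}; counting standard monomials gives mu = 8. Corank 2; j^3 = (u + v)*(u + 2*v)^2 has shape L^2 M (L != M), so D-series; mu = 8 gives D_8.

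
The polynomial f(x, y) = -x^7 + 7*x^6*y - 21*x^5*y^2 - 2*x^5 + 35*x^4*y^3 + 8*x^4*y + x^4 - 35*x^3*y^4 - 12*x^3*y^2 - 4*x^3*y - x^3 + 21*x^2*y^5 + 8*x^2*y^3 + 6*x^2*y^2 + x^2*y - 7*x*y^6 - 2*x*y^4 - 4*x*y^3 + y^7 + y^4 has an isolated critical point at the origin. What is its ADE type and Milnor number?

Type D5, Milnor number mu = 5.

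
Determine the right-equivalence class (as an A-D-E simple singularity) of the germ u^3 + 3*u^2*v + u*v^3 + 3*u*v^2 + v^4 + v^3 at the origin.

The Hessian of f at 0 has rank 0. Corank 2; j^3 = (u + v)^3 is a perfect cube, so E-series; the 4-jet and mu = 7 give E_7.

E7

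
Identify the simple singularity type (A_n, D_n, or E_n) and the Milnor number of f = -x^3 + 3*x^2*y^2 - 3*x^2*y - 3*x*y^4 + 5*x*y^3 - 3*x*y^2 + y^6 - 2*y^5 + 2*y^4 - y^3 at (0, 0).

The Hessian of f at 0 has rank 0. Corank 2; j^3 = -(x + y)^3 is a perfect cube, so E-series; the 4-jet and mu = 7 give E_7.

Type E_{7}, Milnor number mu = 7.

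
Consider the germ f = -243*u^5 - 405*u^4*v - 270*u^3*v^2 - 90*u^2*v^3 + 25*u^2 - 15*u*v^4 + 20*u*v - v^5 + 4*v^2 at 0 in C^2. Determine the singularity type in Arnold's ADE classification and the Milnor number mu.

The Hessian of f at 0 is [[50, 20], [20, 8]] with rank 1, so corank 1. A Groebner basis of the Jacobian ideal J(f) in C{u,v} is {v^4, u + 2*v/5}; counting standard monomials gives mu = 4. Corank 1: A-series; mu = 4 gives A_4.

Type A_{4}, Milnor number mu = 4.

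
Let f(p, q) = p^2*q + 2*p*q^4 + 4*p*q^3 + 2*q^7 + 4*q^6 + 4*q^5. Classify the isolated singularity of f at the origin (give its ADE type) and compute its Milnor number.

Type D_8, Milnor number mu = 8.

The Hessian of f at 0 is [[0, 0], [0, 0]] with rank 0, so corank 2. A Groebner basis of the Jacobian ideal J(f) in C{p,q} is {-p^2/6 + p*q^3 - 8*p*q^2/3 + 14*p*q/3 + 28*q^3/3, p*q + q^4 + 2*q^3, p^3 - 4*p^2/3 - 16*p*q^2/3 + 16*p*q/3 + 32*q^3/3, p^2*q + 2*p^2/3 + 20*p*q^2/3 - 32*p*q/3 - 64*q^3/3}; counting standard monomials gives mu = 8. Corank 2; j^3 = p^2*q has shape L^2 M (L != M), so D-series; mu = 8 gives D_8.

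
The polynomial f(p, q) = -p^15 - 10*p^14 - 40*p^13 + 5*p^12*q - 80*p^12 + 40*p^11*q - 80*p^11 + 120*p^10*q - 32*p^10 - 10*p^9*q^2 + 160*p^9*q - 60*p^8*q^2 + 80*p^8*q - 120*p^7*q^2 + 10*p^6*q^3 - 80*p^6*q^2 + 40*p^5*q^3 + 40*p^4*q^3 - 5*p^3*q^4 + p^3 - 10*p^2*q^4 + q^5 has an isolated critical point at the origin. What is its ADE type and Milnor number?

The Hessian of f at 0 has rank 0. Corank 2; j^3 = p^3 is a perfect cube, so E-series; the 5-jet and mu = 8 give E_8.

Type E_8, Milnor number mu = 8.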